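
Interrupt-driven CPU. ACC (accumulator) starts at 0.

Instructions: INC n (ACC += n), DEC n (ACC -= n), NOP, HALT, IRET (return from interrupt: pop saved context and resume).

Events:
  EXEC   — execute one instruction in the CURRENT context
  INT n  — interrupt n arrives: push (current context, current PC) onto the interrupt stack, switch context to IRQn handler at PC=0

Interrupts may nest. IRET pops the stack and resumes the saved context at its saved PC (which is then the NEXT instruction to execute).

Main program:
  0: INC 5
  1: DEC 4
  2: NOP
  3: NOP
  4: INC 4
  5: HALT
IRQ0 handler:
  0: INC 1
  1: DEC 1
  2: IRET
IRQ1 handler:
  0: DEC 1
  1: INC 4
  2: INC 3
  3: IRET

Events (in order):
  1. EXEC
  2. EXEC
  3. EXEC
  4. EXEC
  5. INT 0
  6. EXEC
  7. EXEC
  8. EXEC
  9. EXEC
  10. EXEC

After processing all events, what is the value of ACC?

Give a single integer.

Event 1 (EXEC): [MAIN] PC=0: INC 5 -> ACC=5
Event 2 (EXEC): [MAIN] PC=1: DEC 4 -> ACC=1
Event 3 (EXEC): [MAIN] PC=2: NOP
Event 4 (EXEC): [MAIN] PC=3: NOP
Event 5 (INT 0): INT 0 arrives: push (MAIN, PC=4), enter IRQ0 at PC=0 (depth now 1)
Event 6 (EXEC): [IRQ0] PC=0: INC 1 -> ACC=2
Event 7 (EXEC): [IRQ0] PC=1: DEC 1 -> ACC=1
Event 8 (EXEC): [IRQ0] PC=2: IRET -> resume MAIN at PC=4 (depth now 0)
Event 9 (EXEC): [MAIN] PC=4: INC 4 -> ACC=5
Event 10 (EXEC): [MAIN] PC=5: HALT

Answer: 5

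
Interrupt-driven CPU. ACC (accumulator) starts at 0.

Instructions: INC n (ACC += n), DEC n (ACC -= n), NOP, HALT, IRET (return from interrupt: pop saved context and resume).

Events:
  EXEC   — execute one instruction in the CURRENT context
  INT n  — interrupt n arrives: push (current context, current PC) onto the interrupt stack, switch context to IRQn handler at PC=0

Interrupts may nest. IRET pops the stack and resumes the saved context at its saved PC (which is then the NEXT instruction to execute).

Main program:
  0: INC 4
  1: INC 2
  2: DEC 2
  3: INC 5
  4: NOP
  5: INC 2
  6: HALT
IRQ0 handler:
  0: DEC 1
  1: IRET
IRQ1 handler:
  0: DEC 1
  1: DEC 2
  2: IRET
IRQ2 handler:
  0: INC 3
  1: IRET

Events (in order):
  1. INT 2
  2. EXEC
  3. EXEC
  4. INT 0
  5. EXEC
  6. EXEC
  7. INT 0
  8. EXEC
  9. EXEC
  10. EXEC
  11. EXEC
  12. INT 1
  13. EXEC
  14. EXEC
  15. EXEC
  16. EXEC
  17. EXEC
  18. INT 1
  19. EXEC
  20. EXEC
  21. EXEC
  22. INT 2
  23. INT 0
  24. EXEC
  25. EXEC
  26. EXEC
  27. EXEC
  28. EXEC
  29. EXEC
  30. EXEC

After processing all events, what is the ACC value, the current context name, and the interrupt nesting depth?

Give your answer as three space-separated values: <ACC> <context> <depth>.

Answer: 8 MAIN 0

Derivation:
Event 1 (INT 2): INT 2 arrives: push (MAIN, PC=0), enter IRQ2 at PC=0 (depth now 1)
Event 2 (EXEC): [IRQ2] PC=0: INC 3 -> ACC=3
Event 3 (EXEC): [IRQ2] PC=1: IRET -> resume MAIN at PC=0 (depth now 0)
Event 4 (INT 0): INT 0 arrives: push (MAIN, PC=0), enter IRQ0 at PC=0 (depth now 1)
Event 5 (EXEC): [IRQ0] PC=0: DEC 1 -> ACC=2
Event 6 (EXEC): [IRQ0] PC=1: IRET -> resume MAIN at PC=0 (depth now 0)
Event 7 (INT 0): INT 0 arrives: push (MAIN, PC=0), enter IRQ0 at PC=0 (depth now 1)
Event 8 (EXEC): [IRQ0] PC=0: DEC 1 -> ACC=1
Event 9 (EXEC): [IRQ0] PC=1: IRET -> resume MAIN at PC=0 (depth now 0)
Event 10 (EXEC): [MAIN] PC=0: INC 4 -> ACC=5
Event 11 (EXEC): [MAIN] PC=1: INC 2 -> ACC=7
Event 12 (INT 1): INT 1 arrives: push (MAIN, PC=2), enter IRQ1 at PC=0 (depth now 1)
Event 13 (EXEC): [IRQ1] PC=0: DEC 1 -> ACC=6
Event 14 (EXEC): [IRQ1] PC=1: DEC 2 -> ACC=4
Event 15 (EXEC): [IRQ1] PC=2: IRET -> resume MAIN at PC=2 (depth now 0)
Event 16 (EXEC): [MAIN] PC=2: DEC 2 -> ACC=2
Event 17 (EXEC): [MAIN] PC=3: INC 5 -> ACC=7
Event 18 (INT 1): INT 1 arrives: push (MAIN, PC=4), enter IRQ1 at PC=0 (depth now 1)
Event 19 (EXEC): [IRQ1] PC=0: DEC 1 -> ACC=6
Event 20 (EXEC): [IRQ1] PC=1: DEC 2 -> ACC=4
Event 21 (EXEC): [IRQ1] PC=2: IRET -> resume MAIN at PC=4 (depth now 0)
Event 22 (INT 2): INT 2 arrives: push (MAIN, PC=4), enter IRQ2 at PC=0 (depth now 1)
Event 23 (INT 0): INT 0 arrives: push (IRQ2, PC=0), enter IRQ0 at PC=0 (depth now 2)
Event 24 (EXEC): [IRQ0] PC=0: DEC 1 -> ACC=3
Event 25 (EXEC): [IRQ0] PC=1: IRET -> resume IRQ2 at PC=0 (depth now 1)
Event 26 (EXEC): [IRQ2] PC=0: INC 3 -> ACC=6
Event 27 (EXEC): [IRQ2] PC=1: IRET -> resume MAIN at PC=4 (depth now 0)
Event 28 (EXEC): [MAIN] PC=4: NOP
Event 29 (EXEC): [MAIN] PC=5: INC 2 -> ACC=8
Event 30 (EXEC): [MAIN] PC=6: HALT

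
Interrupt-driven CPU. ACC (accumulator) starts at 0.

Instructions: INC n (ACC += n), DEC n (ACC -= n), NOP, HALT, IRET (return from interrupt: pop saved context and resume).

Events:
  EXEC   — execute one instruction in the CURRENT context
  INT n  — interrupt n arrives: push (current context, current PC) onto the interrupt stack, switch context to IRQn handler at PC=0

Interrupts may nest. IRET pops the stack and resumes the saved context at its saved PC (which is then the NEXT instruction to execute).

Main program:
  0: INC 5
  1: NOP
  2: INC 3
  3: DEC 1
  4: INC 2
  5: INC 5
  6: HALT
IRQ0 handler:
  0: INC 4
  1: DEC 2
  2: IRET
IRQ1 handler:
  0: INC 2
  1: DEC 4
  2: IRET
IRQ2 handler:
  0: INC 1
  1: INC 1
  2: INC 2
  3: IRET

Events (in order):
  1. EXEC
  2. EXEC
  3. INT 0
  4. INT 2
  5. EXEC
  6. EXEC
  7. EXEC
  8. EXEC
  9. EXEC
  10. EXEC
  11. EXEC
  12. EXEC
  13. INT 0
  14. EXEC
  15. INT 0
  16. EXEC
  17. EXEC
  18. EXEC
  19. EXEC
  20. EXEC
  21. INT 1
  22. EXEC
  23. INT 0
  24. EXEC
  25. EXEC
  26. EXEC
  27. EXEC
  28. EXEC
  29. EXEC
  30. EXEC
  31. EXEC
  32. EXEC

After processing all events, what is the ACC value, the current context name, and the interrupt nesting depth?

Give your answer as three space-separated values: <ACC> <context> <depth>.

Answer: 24 MAIN 0

Derivation:
Event 1 (EXEC): [MAIN] PC=0: INC 5 -> ACC=5
Event 2 (EXEC): [MAIN] PC=1: NOP
Event 3 (INT 0): INT 0 arrives: push (MAIN, PC=2), enter IRQ0 at PC=0 (depth now 1)
Event 4 (INT 2): INT 2 arrives: push (IRQ0, PC=0), enter IRQ2 at PC=0 (depth now 2)
Event 5 (EXEC): [IRQ2] PC=0: INC 1 -> ACC=6
Event 6 (EXEC): [IRQ2] PC=1: INC 1 -> ACC=7
Event 7 (EXEC): [IRQ2] PC=2: INC 2 -> ACC=9
Event 8 (EXEC): [IRQ2] PC=3: IRET -> resume IRQ0 at PC=0 (depth now 1)
Event 9 (EXEC): [IRQ0] PC=0: INC 4 -> ACC=13
Event 10 (EXEC): [IRQ0] PC=1: DEC 2 -> ACC=11
Event 11 (EXEC): [IRQ0] PC=2: IRET -> resume MAIN at PC=2 (depth now 0)
Event 12 (EXEC): [MAIN] PC=2: INC 3 -> ACC=14
Event 13 (INT 0): INT 0 arrives: push (MAIN, PC=3), enter IRQ0 at PC=0 (depth now 1)
Event 14 (EXEC): [IRQ0] PC=0: INC 4 -> ACC=18
Event 15 (INT 0): INT 0 arrives: push (IRQ0, PC=1), enter IRQ0 at PC=0 (depth now 2)
Event 16 (EXEC): [IRQ0] PC=0: INC 4 -> ACC=22
Event 17 (EXEC): [IRQ0] PC=1: DEC 2 -> ACC=20
Event 18 (EXEC): [IRQ0] PC=2: IRET -> resume IRQ0 at PC=1 (depth now 1)
Event 19 (EXEC): [IRQ0] PC=1: DEC 2 -> ACC=18
Event 20 (EXEC): [IRQ0] PC=2: IRET -> resume MAIN at PC=3 (depth now 0)
Event 21 (INT 1): INT 1 arrives: push (MAIN, PC=3), enter IRQ1 at PC=0 (depth now 1)
Event 22 (EXEC): [IRQ1] PC=0: INC 2 -> ACC=20
Event 23 (INT 0): INT 0 arrives: push (IRQ1, PC=1), enter IRQ0 at PC=0 (depth now 2)
Event 24 (EXEC): [IRQ0] PC=0: INC 4 -> ACC=24
Event 25 (EXEC): [IRQ0] PC=1: DEC 2 -> ACC=22
Event 26 (EXEC): [IRQ0] PC=2: IRET -> resume IRQ1 at PC=1 (depth now 1)
Event 27 (EXEC): [IRQ1] PC=1: DEC 4 -> ACC=18
Event 28 (EXEC): [IRQ1] PC=2: IRET -> resume MAIN at PC=3 (depth now 0)
Event 29 (EXEC): [MAIN] PC=3: DEC 1 -> ACC=17
Event 30 (EXEC): [MAIN] PC=4: INC 2 -> ACC=19
Event 31 (EXEC): [MAIN] PC=5: INC 5 -> ACC=24
Event 32 (EXEC): [MAIN] PC=6: HALT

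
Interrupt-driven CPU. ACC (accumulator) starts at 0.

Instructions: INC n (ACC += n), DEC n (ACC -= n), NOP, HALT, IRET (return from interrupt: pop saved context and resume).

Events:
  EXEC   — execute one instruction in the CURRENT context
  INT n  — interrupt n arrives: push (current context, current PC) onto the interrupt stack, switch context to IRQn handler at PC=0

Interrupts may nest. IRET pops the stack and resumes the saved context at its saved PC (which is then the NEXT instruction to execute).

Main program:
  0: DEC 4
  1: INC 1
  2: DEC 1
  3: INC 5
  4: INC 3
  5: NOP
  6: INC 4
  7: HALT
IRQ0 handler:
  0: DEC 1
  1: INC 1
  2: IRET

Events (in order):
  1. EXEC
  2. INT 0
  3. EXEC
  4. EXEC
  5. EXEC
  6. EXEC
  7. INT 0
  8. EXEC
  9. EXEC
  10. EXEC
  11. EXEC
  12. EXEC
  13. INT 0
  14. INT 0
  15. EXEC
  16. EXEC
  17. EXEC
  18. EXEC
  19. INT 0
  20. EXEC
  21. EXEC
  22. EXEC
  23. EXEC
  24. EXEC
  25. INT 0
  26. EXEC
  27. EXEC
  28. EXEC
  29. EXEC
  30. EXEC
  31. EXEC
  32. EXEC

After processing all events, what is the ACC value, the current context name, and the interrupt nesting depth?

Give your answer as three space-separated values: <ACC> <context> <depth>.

Answer: 8 MAIN 0

Derivation:
Event 1 (EXEC): [MAIN] PC=0: DEC 4 -> ACC=-4
Event 2 (INT 0): INT 0 arrives: push (MAIN, PC=1), enter IRQ0 at PC=0 (depth now 1)
Event 3 (EXEC): [IRQ0] PC=0: DEC 1 -> ACC=-5
Event 4 (EXEC): [IRQ0] PC=1: INC 1 -> ACC=-4
Event 5 (EXEC): [IRQ0] PC=2: IRET -> resume MAIN at PC=1 (depth now 0)
Event 6 (EXEC): [MAIN] PC=1: INC 1 -> ACC=-3
Event 7 (INT 0): INT 0 arrives: push (MAIN, PC=2), enter IRQ0 at PC=0 (depth now 1)
Event 8 (EXEC): [IRQ0] PC=0: DEC 1 -> ACC=-4
Event 9 (EXEC): [IRQ0] PC=1: INC 1 -> ACC=-3
Event 10 (EXEC): [IRQ0] PC=2: IRET -> resume MAIN at PC=2 (depth now 0)
Event 11 (EXEC): [MAIN] PC=2: DEC 1 -> ACC=-4
Event 12 (EXEC): [MAIN] PC=3: INC 5 -> ACC=1
Event 13 (INT 0): INT 0 arrives: push (MAIN, PC=4), enter IRQ0 at PC=0 (depth now 1)
Event 14 (INT 0): INT 0 arrives: push (IRQ0, PC=0), enter IRQ0 at PC=0 (depth now 2)
Event 15 (EXEC): [IRQ0] PC=0: DEC 1 -> ACC=0
Event 16 (EXEC): [IRQ0] PC=1: INC 1 -> ACC=1
Event 17 (EXEC): [IRQ0] PC=2: IRET -> resume IRQ0 at PC=0 (depth now 1)
Event 18 (EXEC): [IRQ0] PC=0: DEC 1 -> ACC=0
Event 19 (INT 0): INT 0 arrives: push (IRQ0, PC=1), enter IRQ0 at PC=0 (depth now 2)
Event 20 (EXEC): [IRQ0] PC=0: DEC 1 -> ACC=-1
Event 21 (EXEC): [IRQ0] PC=1: INC 1 -> ACC=0
Event 22 (EXEC): [IRQ0] PC=2: IRET -> resume IRQ0 at PC=1 (depth now 1)
Event 23 (EXEC): [IRQ0] PC=1: INC 1 -> ACC=1
Event 24 (EXEC): [IRQ0] PC=2: IRET -> resume MAIN at PC=4 (depth now 0)
Event 25 (INT 0): INT 0 arrives: push (MAIN, PC=4), enter IRQ0 at PC=0 (depth now 1)
Event 26 (EXEC): [IRQ0] PC=0: DEC 1 -> ACC=0
Event 27 (EXEC): [IRQ0] PC=1: INC 1 -> ACC=1
Event 28 (EXEC): [IRQ0] PC=2: IRET -> resume MAIN at PC=4 (depth now 0)
Event 29 (EXEC): [MAIN] PC=4: INC 3 -> ACC=4
Event 30 (EXEC): [MAIN] PC=5: NOP
Event 31 (EXEC): [MAIN] PC=6: INC 4 -> ACC=8
Event 32 (EXEC): [MAIN] PC=7: HALT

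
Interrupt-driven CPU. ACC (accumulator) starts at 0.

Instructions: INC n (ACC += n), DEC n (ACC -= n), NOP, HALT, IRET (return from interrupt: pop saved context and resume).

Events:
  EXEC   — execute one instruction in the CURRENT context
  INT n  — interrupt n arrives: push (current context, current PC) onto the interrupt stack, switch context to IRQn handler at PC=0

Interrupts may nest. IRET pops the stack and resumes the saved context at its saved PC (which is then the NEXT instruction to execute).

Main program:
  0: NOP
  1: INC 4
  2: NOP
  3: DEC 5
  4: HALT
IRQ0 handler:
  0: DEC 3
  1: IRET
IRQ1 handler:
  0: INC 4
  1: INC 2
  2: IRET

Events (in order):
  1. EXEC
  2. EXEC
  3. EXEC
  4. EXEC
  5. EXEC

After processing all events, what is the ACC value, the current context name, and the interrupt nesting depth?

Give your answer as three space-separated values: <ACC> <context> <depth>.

Event 1 (EXEC): [MAIN] PC=0: NOP
Event 2 (EXEC): [MAIN] PC=1: INC 4 -> ACC=4
Event 3 (EXEC): [MAIN] PC=2: NOP
Event 4 (EXEC): [MAIN] PC=3: DEC 5 -> ACC=-1
Event 5 (EXEC): [MAIN] PC=4: HALT

Answer: -1 MAIN 0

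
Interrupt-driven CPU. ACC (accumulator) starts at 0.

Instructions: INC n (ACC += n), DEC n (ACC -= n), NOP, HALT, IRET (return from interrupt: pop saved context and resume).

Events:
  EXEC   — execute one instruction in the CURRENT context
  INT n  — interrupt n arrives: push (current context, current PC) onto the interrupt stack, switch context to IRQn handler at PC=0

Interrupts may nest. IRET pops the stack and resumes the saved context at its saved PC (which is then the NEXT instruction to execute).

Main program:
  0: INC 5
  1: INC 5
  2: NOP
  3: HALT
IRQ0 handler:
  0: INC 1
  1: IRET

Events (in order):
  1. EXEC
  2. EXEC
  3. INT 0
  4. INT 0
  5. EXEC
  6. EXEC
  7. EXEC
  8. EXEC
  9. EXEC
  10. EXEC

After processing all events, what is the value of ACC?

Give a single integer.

Answer: 12

Derivation:
Event 1 (EXEC): [MAIN] PC=0: INC 5 -> ACC=5
Event 2 (EXEC): [MAIN] PC=1: INC 5 -> ACC=10
Event 3 (INT 0): INT 0 arrives: push (MAIN, PC=2), enter IRQ0 at PC=0 (depth now 1)
Event 4 (INT 0): INT 0 arrives: push (IRQ0, PC=0), enter IRQ0 at PC=0 (depth now 2)
Event 5 (EXEC): [IRQ0] PC=0: INC 1 -> ACC=11
Event 6 (EXEC): [IRQ0] PC=1: IRET -> resume IRQ0 at PC=0 (depth now 1)
Event 7 (EXEC): [IRQ0] PC=0: INC 1 -> ACC=12
Event 8 (EXEC): [IRQ0] PC=1: IRET -> resume MAIN at PC=2 (depth now 0)
Event 9 (EXEC): [MAIN] PC=2: NOP
Event 10 (EXEC): [MAIN] PC=3: HALT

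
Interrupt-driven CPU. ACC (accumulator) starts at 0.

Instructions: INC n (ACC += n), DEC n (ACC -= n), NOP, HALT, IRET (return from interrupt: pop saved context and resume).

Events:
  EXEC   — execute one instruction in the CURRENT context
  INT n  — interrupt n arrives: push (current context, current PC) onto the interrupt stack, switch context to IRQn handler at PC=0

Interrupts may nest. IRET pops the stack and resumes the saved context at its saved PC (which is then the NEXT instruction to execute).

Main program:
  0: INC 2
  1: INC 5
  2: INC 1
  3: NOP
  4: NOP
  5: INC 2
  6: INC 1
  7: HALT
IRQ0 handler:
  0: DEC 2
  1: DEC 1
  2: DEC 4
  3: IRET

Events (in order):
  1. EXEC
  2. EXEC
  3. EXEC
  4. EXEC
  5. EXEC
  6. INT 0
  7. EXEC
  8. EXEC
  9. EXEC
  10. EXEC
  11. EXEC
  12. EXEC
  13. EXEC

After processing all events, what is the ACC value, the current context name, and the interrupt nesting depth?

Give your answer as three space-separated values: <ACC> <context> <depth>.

Event 1 (EXEC): [MAIN] PC=0: INC 2 -> ACC=2
Event 2 (EXEC): [MAIN] PC=1: INC 5 -> ACC=7
Event 3 (EXEC): [MAIN] PC=2: INC 1 -> ACC=8
Event 4 (EXEC): [MAIN] PC=3: NOP
Event 5 (EXEC): [MAIN] PC=4: NOP
Event 6 (INT 0): INT 0 arrives: push (MAIN, PC=5), enter IRQ0 at PC=0 (depth now 1)
Event 7 (EXEC): [IRQ0] PC=0: DEC 2 -> ACC=6
Event 8 (EXEC): [IRQ0] PC=1: DEC 1 -> ACC=5
Event 9 (EXEC): [IRQ0] PC=2: DEC 4 -> ACC=1
Event 10 (EXEC): [IRQ0] PC=3: IRET -> resume MAIN at PC=5 (depth now 0)
Event 11 (EXEC): [MAIN] PC=5: INC 2 -> ACC=3
Event 12 (EXEC): [MAIN] PC=6: INC 1 -> ACC=4
Event 13 (EXEC): [MAIN] PC=7: HALT

Answer: 4 MAIN 0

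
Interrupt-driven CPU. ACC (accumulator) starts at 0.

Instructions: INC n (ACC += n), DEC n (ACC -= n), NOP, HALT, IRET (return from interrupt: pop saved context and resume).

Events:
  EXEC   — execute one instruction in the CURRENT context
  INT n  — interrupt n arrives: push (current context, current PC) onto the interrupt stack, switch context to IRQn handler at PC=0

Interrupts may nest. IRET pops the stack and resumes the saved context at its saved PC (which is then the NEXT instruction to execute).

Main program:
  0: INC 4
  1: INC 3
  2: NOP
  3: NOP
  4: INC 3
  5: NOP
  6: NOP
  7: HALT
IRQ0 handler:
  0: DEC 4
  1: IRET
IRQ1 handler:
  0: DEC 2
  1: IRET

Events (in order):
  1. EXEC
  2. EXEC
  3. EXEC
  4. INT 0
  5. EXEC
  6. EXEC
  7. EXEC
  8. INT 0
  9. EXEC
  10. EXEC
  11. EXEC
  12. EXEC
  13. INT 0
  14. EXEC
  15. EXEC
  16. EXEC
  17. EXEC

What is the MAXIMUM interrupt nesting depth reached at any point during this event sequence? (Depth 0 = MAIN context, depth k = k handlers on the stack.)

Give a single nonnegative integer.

Event 1 (EXEC): [MAIN] PC=0: INC 4 -> ACC=4 [depth=0]
Event 2 (EXEC): [MAIN] PC=1: INC 3 -> ACC=7 [depth=0]
Event 3 (EXEC): [MAIN] PC=2: NOP [depth=0]
Event 4 (INT 0): INT 0 arrives: push (MAIN, PC=3), enter IRQ0 at PC=0 (depth now 1) [depth=1]
Event 5 (EXEC): [IRQ0] PC=0: DEC 4 -> ACC=3 [depth=1]
Event 6 (EXEC): [IRQ0] PC=1: IRET -> resume MAIN at PC=3 (depth now 0) [depth=0]
Event 7 (EXEC): [MAIN] PC=3: NOP [depth=0]
Event 8 (INT 0): INT 0 arrives: push (MAIN, PC=4), enter IRQ0 at PC=0 (depth now 1) [depth=1]
Event 9 (EXEC): [IRQ0] PC=0: DEC 4 -> ACC=-1 [depth=1]
Event 10 (EXEC): [IRQ0] PC=1: IRET -> resume MAIN at PC=4 (depth now 0) [depth=0]
Event 11 (EXEC): [MAIN] PC=4: INC 3 -> ACC=2 [depth=0]
Event 12 (EXEC): [MAIN] PC=5: NOP [depth=0]
Event 13 (INT 0): INT 0 arrives: push (MAIN, PC=6), enter IRQ0 at PC=0 (depth now 1) [depth=1]
Event 14 (EXEC): [IRQ0] PC=0: DEC 4 -> ACC=-2 [depth=1]
Event 15 (EXEC): [IRQ0] PC=1: IRET -> resume MAIN at PC=6 (depth now 0) [depth=0]
Event 16 (EXEC): [MAIN] PC=6: NOP [depth=0]
Event 17 (EXEC): [MAIN] PC=7: HALT [depth=0]
Max depth observed: 1

Answer: 1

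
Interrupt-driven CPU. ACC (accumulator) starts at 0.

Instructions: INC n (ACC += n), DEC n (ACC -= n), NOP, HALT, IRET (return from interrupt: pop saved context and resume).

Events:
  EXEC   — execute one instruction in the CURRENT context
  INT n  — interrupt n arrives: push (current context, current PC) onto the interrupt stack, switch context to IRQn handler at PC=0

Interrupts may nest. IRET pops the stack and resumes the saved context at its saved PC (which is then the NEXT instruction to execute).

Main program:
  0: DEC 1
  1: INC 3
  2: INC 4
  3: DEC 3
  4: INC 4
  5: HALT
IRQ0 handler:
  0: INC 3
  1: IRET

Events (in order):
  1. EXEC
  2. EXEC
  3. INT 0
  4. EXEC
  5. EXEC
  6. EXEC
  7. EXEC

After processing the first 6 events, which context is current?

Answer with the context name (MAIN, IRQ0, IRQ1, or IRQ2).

Event 1 (EXEC): [MAIN] PC=0: DEC 1 -> ACC=-1
Event 2 (EXEC): [MAIN] PC=1: INC 3 -> ACC=2
Event 3 (INT 0): INT 0 arrives: push (MAIN, PC=2), enter IRQ0 at PC=0 (depth now 1)
Event 4 (EXEC): [IRQ0] PC=0: INC 3 -> ACC=5
Event 5 (EXEC): [IRQ0] PC=1: IRET -> resume MAIN at PC=2 (depth now 0)
Event 6 (EXEC): [MAIN] PC=2: INC 4 -> ACC=9

Answer: MAIN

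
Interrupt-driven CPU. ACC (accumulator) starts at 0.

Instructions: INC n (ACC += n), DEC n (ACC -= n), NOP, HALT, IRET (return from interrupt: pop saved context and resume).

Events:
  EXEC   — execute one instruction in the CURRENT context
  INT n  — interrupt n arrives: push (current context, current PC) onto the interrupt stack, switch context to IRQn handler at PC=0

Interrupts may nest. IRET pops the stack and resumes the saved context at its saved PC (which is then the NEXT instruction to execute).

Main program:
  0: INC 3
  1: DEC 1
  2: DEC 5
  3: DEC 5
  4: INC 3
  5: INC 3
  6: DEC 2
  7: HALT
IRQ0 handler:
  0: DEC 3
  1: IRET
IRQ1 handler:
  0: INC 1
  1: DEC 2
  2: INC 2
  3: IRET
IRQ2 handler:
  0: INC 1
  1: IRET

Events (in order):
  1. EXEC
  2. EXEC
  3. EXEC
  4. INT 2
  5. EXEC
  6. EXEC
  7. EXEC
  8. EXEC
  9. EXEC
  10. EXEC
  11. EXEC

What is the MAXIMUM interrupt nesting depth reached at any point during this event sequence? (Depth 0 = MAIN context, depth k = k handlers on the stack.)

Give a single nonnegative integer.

Answer: 1

Derivation:
Event 1 (EXEC): [MAIN] PC=0: INC 3 -> ACC=3 [depth=0]
Event 2 (EXEC): [MAIN] PC=1: DEC 1 -> ACC=2 [depth=0]
Event 3 (EXEC): [MAIN] PC=2: DEC 5 -> ACC=-3 [depth=0]
Event 4 (INT 2): INT 2 arrives: push (MAIN, PC=3), enter IRQ2 at PC=0 (depth now 1) [depth=1]
Event 5 (EXEC): [IRQ2] PC=0: INC 1 -> ACC=-2 [depth=1]
Event 6 (EXEC): [IRQ2] PC=1: IRET -> resume MAIN at PC=3 (depth now 0) [depth=0]
Event 7 (EXEC): [MAIN] PC=3: DEC 5 -> ACC=-7 [depth=0]
Event 8 (EXEC): [MAIN] PC=4: INC 3 -> ACC=-4 [depth=0]
Event 9 (EXEC): [MAIN] PC=5: INC 3 -> ACC=-1 [depth=0]
Event 10 (EXEC): [MAIN] PC=6: DEC 2 -> ACC=-3 [depth=0]
Event 11 (EXEC): [MAIN] PC=7: HALT [depth=0]
Max depth observed: 1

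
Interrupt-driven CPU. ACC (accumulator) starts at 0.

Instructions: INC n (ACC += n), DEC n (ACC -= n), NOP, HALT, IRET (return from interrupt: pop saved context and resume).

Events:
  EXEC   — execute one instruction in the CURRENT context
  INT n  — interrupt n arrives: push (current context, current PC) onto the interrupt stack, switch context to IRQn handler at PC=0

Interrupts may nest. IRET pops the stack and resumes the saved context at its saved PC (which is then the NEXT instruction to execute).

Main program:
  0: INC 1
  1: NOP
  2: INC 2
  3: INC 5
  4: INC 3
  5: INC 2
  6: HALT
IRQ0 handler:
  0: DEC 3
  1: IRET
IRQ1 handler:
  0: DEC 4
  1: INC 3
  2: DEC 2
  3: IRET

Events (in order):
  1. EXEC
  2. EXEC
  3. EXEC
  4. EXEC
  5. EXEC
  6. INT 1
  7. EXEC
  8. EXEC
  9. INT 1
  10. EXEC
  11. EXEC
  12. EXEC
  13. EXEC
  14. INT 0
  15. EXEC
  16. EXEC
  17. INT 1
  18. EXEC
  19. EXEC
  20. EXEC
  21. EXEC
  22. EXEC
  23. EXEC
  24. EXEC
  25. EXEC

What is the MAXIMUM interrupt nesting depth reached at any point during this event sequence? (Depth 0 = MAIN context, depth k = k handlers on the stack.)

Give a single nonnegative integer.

Event 1 (EXEC): [MAIN] PC=0: INC 1 -> ACC=1 [depth=0]
Event 2 (EXEC): [MAIN] PC=1: NOP [depth=0]
Event 3 (EXEC): [MAIN] PC=2: INC 2 -> ACC=3 [depth=0]
Event 4 (EXEC): [MAIN] PC=3: INC 5 -> ACC=8 [depth=0]
Event 5 (EXEC): [MAIN] PC=4: INC 3 -> ACC=11 [depth=0]
Event 6 (INT 1): INT 1 arrives: push (MAIN, PC=5), enter IRQ1 at PC=0 (depth now 1) [depth=1]
Event 7 (EXEC): [IRQ1] PC=0: DEC 4 -> ACC=7 [depth=1]
Event 8 (EXEC): [IRQ1] PC=1: INC 3 -> ACC=10 [depth=1]
Event 9 (INT 1): INT 1 arrives: push (IRQ1, PC=2), enter IRQ1 at PC=0 (depth now 2) [depth=2]
Event 10 (EXEC): [IRQ1] PC=0: DEC 4 -> ACC=6 [depth=2]
Event 11 (EXEC): [IRQ1] PC=1: INC 3 -> ACC=9 [depth=2]
Event 12 (EXEC): [IRQ1] PC=2: DEC 2 -> ACC=7 [depth=2]
Event 13 (EXEC): [IRQ1] PC=3: IRET -> resume IRQ1 at PC=2 (depth now 1) [depth=1]
Event 14 (INT 0): INT 0 arrives: push (IRQ1, PC=2), enter IRQ0 at PC=0 (depth now 2) [depth=2]
Event 15 (EXEC): [IRQ0] PC=0: DEC 3 -> ACC=4 [depth=2]
Event 16 (EXEC): [IRQ0] PC=1: IRET -> resume IRQ1 at PC=2 (depth now 1) [depth=1]
Event 17 (INT 1): INT 1 arrives: push (IRQ1, PC=2), enter IRQ1 at PC=0 (depth now 2) [depth=2]
Event 18 (EXEC): [IRQ1] PC=0: DEC 4 -> ACC=0 [depth=2]
Event 19 (EXEC): [IRQ1] PC=1: INC 3 -> ACC=3 [depth=2]
Event 20 (EXEC): [IRQ1] PC=2: DEC 2 -> ACC=1 [depth=2]
Event 21 (EXEC): [IRQ1] PC=3: IRET -> resume IRQ1 at PC=2 (depth now 1) [depth=1]
Event 22 (EXEC): [IRQ1] PC=2: DEC 2 -> ACC=-1 [depth=1]
Event 23 (EXEC): [IRQ1] PC=3: IRET -> resume MAIN at PC=5 (depth now 0) [depth=0]
Event 24 (EXEC): [MAIN] PC=5: INC 2 -> ACC=1 [depth=0]
Event 25 (EXEC): [MAIN] PC=6: HALT [depth=0]
Max depth observed: 2

Answer: 2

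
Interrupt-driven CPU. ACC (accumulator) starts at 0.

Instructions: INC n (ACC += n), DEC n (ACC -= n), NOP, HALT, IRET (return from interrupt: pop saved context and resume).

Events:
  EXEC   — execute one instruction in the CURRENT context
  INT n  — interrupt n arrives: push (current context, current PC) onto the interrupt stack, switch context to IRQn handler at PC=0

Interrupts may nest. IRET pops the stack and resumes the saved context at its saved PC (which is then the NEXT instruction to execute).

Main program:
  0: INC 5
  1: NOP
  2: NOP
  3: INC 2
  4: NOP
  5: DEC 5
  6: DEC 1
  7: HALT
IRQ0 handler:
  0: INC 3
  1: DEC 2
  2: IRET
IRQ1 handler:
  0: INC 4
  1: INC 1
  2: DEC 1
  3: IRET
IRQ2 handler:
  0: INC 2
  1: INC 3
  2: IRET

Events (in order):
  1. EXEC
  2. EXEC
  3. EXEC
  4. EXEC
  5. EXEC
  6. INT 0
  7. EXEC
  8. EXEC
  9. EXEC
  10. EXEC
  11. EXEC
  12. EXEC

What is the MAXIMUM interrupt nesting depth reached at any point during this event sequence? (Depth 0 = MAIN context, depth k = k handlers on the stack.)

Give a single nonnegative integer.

Answer: 1

Derivation:
Event 1 (EXEC): [MAIN] PC=0: INC 5 -> ACC=5 [depth=0]
Event 2 (EXEC): [MAIN] PC=1: NOP [depth=0]
Event 3 (EXEC): [MAIN] PC=2: NOP [depth=0]
Event 4 (EXEC): [MAIN] PC=3: INC 2 -> ACC=7 [depth=0]
Event 5 (EXEC): [MAIN] PC=4: NOP [depth=0]
Event 6 (INT 0): INT 0 arrives: push (MAIN, PC=5), enter IRQ0 at PC=0 (depth now 1) [depth=1]
Event 7 (EXEC): [IRQ0] PC=0: INC 3 -> ACC=10 [depth=1]
Event 8 (EXEC): [IRQ0] PC=1: DEC 2 -> ACC=8 [depth=1]
Event 9 (EXEC): [IRQ0] PC=2: IRET -> resume MAIN at PC=5 (depth now 0) [depth=0]
Event 10 (EXEC): [MAIN] PC=5: DEC 5 -> ACC=3 [depth=0]
Event 11 (EXEC): [MAIN] PC=6: DEC 1 -> ACC=2 [depth=0]
Event 12 (EXEC): [MAIN] PC=7: HALT [depth=0]
Max depth observed: 1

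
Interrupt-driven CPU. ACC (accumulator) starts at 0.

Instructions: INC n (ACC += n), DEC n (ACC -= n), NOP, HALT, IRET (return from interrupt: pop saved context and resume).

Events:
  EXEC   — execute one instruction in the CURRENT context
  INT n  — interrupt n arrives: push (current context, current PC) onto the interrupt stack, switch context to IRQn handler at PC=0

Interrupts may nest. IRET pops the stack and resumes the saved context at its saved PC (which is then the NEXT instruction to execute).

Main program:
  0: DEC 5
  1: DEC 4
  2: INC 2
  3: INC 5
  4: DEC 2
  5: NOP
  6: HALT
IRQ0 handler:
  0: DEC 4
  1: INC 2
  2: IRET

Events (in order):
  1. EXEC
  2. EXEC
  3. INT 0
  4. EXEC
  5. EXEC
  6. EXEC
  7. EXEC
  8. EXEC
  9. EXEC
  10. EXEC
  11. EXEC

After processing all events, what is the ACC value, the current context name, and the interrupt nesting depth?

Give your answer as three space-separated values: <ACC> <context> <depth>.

Answer: -6 MAIN 0

Derivation:
Event 1 (EXEC): [MAIN] PC=0: DEC 5 -> ACC=-5
Event 2 (EXEC): [MAIN] PC=1: DEC 4 -> ACC=-9
Event 3 (INT 0): INT 0 arrives: push (MAIN, PC=2), enter IRQ0 at PC=0 (depth now 1)
Event 4 (EXEC): [IRQ0] PC=0: DEC 4 -> ACC=-13
Event 5 (EXEC): [IRQ0] PC=1: INC 2 -> ACC=-11
Event 6 (EXEC): [IRQ0] PC=2: IRET -> resume MAIN at PC=2 (depth now 0)
Event 7 (EXEC): [MAIN] PC=2: INC 2 -> ACC=-9
Event 8 (EXEC): [MAIN] PC=3: INC 5 -> ACC=-4
Event 9 (EXEC): [MAIN] PC=4: DEC 2 -> ACC=-6
Event 10 (EXEC): [MAIN] PC=5: NOP
Event 11 (EXEC): [MAIN] PC=6: HALT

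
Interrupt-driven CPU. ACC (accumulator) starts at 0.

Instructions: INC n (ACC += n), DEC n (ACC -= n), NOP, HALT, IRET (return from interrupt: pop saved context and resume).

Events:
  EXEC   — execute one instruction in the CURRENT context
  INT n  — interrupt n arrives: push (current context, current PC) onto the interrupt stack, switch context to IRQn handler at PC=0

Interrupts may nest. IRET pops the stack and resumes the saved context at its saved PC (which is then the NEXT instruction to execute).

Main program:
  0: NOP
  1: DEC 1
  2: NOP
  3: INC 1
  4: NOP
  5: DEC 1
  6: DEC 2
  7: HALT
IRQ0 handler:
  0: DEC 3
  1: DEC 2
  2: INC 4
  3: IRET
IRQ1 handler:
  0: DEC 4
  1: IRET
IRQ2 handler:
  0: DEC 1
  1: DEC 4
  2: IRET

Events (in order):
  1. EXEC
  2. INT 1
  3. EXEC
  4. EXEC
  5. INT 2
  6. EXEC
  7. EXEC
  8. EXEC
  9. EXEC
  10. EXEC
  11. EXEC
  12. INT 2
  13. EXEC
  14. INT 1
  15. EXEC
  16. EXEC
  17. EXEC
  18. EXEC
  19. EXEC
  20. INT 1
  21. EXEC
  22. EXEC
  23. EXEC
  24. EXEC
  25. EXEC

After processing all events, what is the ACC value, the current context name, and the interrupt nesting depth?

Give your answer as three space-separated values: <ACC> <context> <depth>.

Event 1 (EXEC): [MAIN] PC=0: NOP
Event 2 (INT 1): INT 1 arrives: push (MAIN, PC=1), enter IRQ1 at PC=0 (depth now 1)
Event 3 (EXEC): [IRQ1] PC=0: DEC 4 -> ACC=-4
Event 4 (EXEC): [IRQ1] PC=1: IRET -> resume MAIN at PC=1 (depth now 0)
Event 5 (INT 2): INT 2 arrives: push (MAIN, PC=1), enter IRQ2 at PC=0 (depth now 1)
Event 6 (EXEC): [IRQ2] PC=0: DEC 1 -> ACC=-5
Event 7 (EXEC): [IRQ2] PC=1: DEC 4 -> ACC=-9
Event 8 (EXEC): [IRQ2] PC=2: IRET -> resume MAIN at PC=1 (depth now 0)
Event 9 (EXEC): [MAIN] PC=1: DEC 1 -> ACC=-10
Event 10 (EXEC): [MAIN] PC=2: NOP
Event 11 (EXEC): [MAIN] PC=3: INC 1 -> ACC=-9
Event 12 (INT 2): INT 2 arrives: push (MAIN, PC=4), enter IRQ2 at PC=0 (depth now 1)
Event 13 (EXEC): [IRQ2] PC=0: DEC 1 -> ACC=-10
Event 14 (INT 1): INT 1 arrives: push (IRQ2, PC=1), enter IRQ1 at PC=0 (depth now 2)
Event 15 (EXEC): [IRQ1] PC=0: DEC 4 -> ACC=-14
Event 16 (EXEC): [IRQ1] PC=1: IRET -> resume IRQ2 at PC=1 (depth now 1)
Event 17 (EXEC): [IRQ2] PC=1: DEC 4 -> ACC=-18
Event 18 (EXEC): [IRQ2] PC=2: IRET -> resume MAIN at PC=4 (depth now 0)
Event 19 (EXEC): [MAIN] PC=4: NOP
Event 20 (INT 1): INT 1 arrives: push (MAIN, PC=5), enter IRQ1 at PC=0 (depth now 1)
Event 21 (EXEC): [IRQ1] PC=0: DEC 4 -> ACC=-22
Event 22 (EXEC): [IRQ1] PC=1: IRET -> resume MAIN at PC=5 (depth now 0)
Event 23 (EXEC): [MAIN] PC=5: DEC 1 -> ACC=-23
Event 24 (EXEC): [MAIN] PC=6: DEC 2 -> ACC=-25
Event 25 (EXEC): [MAIN] PC=7: HALT

Answer: -25 MAIN 0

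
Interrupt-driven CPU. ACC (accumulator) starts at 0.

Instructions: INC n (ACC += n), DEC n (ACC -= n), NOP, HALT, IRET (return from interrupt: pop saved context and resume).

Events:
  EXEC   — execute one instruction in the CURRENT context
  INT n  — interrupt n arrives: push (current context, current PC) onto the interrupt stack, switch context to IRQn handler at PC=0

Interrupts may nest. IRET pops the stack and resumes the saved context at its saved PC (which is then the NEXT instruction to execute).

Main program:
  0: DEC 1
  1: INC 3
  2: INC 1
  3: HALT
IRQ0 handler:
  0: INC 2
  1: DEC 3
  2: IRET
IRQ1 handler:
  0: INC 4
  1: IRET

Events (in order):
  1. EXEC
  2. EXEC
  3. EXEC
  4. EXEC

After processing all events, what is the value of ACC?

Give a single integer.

Answer: 3

Derivation:
Event 1 (EXEC): [MAIN] PC=0: DEC 1 -> ACC=-1
Event 2 (EXEC): [MAIN] PC=1: INC 3 -> ACC=2
Event 3 (EXEC): [MAIN] PC=2: INC 1 -> ACC=3
Event 4 (EXEC): [MAIN] PC=3: HALT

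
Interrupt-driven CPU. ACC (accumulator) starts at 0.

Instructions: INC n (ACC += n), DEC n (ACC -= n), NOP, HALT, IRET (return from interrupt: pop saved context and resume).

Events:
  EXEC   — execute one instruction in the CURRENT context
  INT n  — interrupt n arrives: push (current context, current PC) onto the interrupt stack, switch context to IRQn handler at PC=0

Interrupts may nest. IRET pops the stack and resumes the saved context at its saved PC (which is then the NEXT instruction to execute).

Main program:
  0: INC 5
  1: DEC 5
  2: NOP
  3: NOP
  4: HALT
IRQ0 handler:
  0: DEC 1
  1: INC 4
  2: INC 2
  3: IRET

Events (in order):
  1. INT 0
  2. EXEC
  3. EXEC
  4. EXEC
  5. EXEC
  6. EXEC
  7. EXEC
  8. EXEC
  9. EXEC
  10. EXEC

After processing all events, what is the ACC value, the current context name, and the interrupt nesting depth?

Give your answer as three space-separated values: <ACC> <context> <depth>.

Event 1 (INT 0): INT 0 arrives: push (MAIN, PC=0), enter IRQ0 at PC=0 (depth now 1)
Event 2 (EXEC): [IRQ0] PC=0: DEC 1 -> ACC=-1
Event 3 (EXEC): [IRQ0] PC=1: INC 4 -> ACC=3
Event 4 (EXEC): [IRQ0] PC=2: INC 2 -> ACC=5
Event 5 (EXEC): [IRQ0] PC=3: IRET -> resume MAIN at PC=0 (depth now 0)
Event 6 (EXEC): [MAIN] PC=0: INC 5 -> ACC=10
Event 7 (EXEC): [MAIN] PC=1: DEC 5 -> ACC=5
Event 8 (EXEC): [MAIN] PC=2: NOP
Event 9 (EXEC): [MAIN] PC=3: NOP
Event 10 (EXEC): [MAIN] PC=4: HALT

Answer: 5 MAIN 0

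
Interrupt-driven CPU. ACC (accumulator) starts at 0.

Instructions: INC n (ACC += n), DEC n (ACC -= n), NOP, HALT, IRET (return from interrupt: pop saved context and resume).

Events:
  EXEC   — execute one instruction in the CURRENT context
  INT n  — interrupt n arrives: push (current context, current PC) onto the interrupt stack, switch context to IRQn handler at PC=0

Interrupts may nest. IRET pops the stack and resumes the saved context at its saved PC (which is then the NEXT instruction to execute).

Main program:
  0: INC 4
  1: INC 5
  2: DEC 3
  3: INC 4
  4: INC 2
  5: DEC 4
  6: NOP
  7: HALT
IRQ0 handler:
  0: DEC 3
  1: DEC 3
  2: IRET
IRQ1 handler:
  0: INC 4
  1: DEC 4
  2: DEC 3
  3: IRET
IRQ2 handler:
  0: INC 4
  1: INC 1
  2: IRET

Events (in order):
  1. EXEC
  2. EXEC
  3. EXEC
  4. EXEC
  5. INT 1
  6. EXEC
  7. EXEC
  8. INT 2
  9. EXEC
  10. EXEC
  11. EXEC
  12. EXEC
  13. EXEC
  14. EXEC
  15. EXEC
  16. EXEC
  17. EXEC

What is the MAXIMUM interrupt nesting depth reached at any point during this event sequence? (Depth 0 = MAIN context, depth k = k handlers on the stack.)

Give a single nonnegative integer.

Event 1 (EXEC): [MAIN] PC=0: INC 4 -> ACC=4 [depth=0]
Event 2 (EXEC): [MAIN] PC=1: INC 5 -> ACC=9 [depth=0]
Event 3 (EXEC): [MAIN] PC=2: DEC 3 -> ACC=6 [depth=0]
Event 4 (EXEC): [MAIN] PC=3: INC 4 -> ACC=10 [depth=0]
Event 5 (INT 1): INT 1 arrives: push (MAIN, PC=4), enter IRQ1 at PC=0 (depth now 1) [depth=1]
Event 6 (EXEC): [IRQ1] PC=0: INC 4 -> ACC=14 [depth=1]
Event 7 (EXEC): [IRQ1] PC=1: DEC 4 -> ACC=10 [depth=1]
Event 8 (INT 2): INT 2 arrives: push (IRQ1, PC=2), enter IRQ2 at PC=0 (depth now 2) [depth=2]
Event 9 (EXEC): [IRQ2] PC=0: INC 4 -> ACC=14 [depth=2]
Event 10 (EXEC): [IRQ2] PC=1: INC 1 -> ACC=15 [depth=2]
Event 11 (EXEC): [IRQ2] PC=2: IRET -> resume IRQ1 at PC=2 (depth now 1) [depth=1]
Event 12 (EXEC): [IRQ1] PC=2: DEC 3 -> ACC=12 [depth=1]
Event 13 (EXEC): [IRQ1] PC=3: IRET -> resume MAIN at PC=4 (depth now 0) [depth=0]
Event 14 (EXEC): [MAIN] PC=4: INC 2 -> ACC=14 [depth=0]
Event 15 (EXEC): [MAIN] PC=5: DEC 4 -> ACC=10 [depth=0]
Event 16 (EXEC): [MAIN] PC=6: NOP [depth=0]
Event 17 (EXEC): [MAIN] PC=7: HALT [depth=0]
Max depth observed: 2

Answer: 2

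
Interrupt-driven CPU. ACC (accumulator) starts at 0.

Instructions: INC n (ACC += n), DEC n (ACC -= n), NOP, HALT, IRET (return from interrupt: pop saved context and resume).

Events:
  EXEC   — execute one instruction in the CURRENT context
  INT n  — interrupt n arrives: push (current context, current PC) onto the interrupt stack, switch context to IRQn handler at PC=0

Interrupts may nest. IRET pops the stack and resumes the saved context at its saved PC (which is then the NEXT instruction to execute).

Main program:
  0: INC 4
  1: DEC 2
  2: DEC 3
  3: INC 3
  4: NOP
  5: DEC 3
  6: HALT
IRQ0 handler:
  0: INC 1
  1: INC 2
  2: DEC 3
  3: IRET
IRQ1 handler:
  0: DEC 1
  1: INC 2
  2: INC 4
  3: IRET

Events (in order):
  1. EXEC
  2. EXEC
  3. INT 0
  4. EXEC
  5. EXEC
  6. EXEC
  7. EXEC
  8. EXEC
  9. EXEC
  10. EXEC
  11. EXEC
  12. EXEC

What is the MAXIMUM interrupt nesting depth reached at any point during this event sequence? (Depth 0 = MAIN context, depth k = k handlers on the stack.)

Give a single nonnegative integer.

Event 1 (EXEC): [MAIN] PC=0: INC 4 -> ACC=4 [depth=0]
Event 2 (EXEC): [MAIN] PC=1: DEC 2 -> ACC=2 [depth=0]
Event 3 (INT 0): INT 0 arrives: push (MAIN, PC=2), enter IRQ0 at PC=0 (depth now 1) [depth=1]
Event 4 (EXEC): [IRQ0] PC=0: INC 1 -> ACC=3 [depth=1]
Event 5 (EXEC): [IRQ0] PC=1: INC 2 -> ACC=5 [depth=1]
Event 6 (EXEC): [IRQ0] PC=2: DEC 3 -> ACC=2 [depth=1]
Event 7 (EXEC): [IRQ0] PC=3: IRET -> resume MAIN at PC=2 (depth now 0) [depth=0]
Event 8 (EXEC): [MAIN] PC=2: DEC 3 -> ACC=-1 [depth=0]
Event 9 (EXEC): [MAIN] PC=3: INC 3 -> ACC=2 [depth=0]
Event 10 (EXEC): [MAIN] PC=4: NOP [depth=0]
Event 11 (EXEC): [MAIN] PC=5: DEC 3 -> ACC=-1 [depth=0]
Event 12 (EXEC): [MAIN] PC=6: HALT [depth=0]
Max depth observed: 1

Answer: 1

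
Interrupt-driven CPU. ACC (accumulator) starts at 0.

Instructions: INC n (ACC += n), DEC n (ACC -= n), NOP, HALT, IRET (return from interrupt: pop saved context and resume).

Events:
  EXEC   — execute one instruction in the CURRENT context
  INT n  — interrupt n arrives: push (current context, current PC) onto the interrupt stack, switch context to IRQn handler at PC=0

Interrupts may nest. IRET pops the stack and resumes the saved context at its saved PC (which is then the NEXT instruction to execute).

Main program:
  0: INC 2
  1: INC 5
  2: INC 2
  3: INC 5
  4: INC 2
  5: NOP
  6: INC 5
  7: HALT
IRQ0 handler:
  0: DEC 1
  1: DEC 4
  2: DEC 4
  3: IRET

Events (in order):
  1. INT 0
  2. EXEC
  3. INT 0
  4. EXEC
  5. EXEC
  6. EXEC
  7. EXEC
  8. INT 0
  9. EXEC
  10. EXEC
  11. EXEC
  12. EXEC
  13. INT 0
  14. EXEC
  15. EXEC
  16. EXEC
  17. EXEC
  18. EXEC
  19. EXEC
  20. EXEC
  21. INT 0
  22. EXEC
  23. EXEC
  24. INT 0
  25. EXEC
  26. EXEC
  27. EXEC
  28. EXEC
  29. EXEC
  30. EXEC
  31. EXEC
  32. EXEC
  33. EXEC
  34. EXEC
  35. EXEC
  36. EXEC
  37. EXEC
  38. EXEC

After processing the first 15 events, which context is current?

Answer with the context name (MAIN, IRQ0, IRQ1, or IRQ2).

Answer: IRQ0

Derivation:
Event 1 (INT 0): INT 0 arrives: push (MAIN, PC=0), enter IRQ0 at PC=0 (depth now 1)
Event 2 (EXEC): [IRQ0] PC=0: DEC 1 -> ACC=-1
Event 3 (INT 0): INT 0 arrives: push (IRQ0, PC=1), enter IRQ0 at PC=0 (depth now 2)
Event 4 (EXEC): [IRQ0] PC=0: DEC 1 -> ACC=-2
Event 5 (EXEC): [IRQ0] PC=1: DEC 4 -> ACC=-6
Event 6 (EXEC): [IRQ0] PC=2: DEC 4 -> ACC=-10
Event 7 (EXEC): [IRQ0] PC=3: IRET -> resume IRQ0 at PC=1 (depth now 1)
Event 8 (INT 0): INT 0 arrives: push (IRQ0, PC=1), enter IRQ0 at PC=0 (depth now 2)
Event 9 (EXEC): [IRQ0] PC=0: DEC 1 -> ACC=-11
Event 10 (EXEC): [IRQ0] PC=1: DEC 4 -> ACC=-15
Event 11 (EXEC): [IRQ0] PC=2: DEC 4 -> ACC=-19
Event 12 (EXEC): [IRQ0] PC=3: IRET -> resume IRQ0 at PC=1 (depth now 1)
Event 13 (INT 0): INT 0 arrives: push (IRQ0, PC=1), enter IRQ0 at PC=0 (depth now 2)
Event 14 (EXEC): [IRQ0] PC=0: DEC 1 -> ACC=-20
Event 15 (EXEC): [IRQ0] PC=1: DEC 4 -> ACC=-24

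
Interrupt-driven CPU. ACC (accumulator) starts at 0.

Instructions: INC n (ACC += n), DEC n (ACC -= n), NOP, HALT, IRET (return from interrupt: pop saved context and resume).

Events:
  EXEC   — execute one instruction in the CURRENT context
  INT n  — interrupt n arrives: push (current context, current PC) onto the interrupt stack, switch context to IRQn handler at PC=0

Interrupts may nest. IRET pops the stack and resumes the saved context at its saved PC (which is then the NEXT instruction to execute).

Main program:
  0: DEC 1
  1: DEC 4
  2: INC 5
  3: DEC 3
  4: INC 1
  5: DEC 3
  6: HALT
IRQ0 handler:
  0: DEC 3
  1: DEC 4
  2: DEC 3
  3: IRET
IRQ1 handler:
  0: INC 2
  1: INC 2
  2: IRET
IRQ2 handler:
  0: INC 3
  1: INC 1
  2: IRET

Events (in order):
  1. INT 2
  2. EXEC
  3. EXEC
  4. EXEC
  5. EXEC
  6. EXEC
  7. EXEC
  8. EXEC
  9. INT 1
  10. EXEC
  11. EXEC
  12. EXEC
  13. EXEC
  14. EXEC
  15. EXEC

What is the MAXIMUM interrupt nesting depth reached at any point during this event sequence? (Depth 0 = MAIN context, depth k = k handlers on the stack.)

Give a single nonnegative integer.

Answer: 1

Derivation:
Event 1 (INT 2): INT 2 arrives: push (MAIN, PC=0), enter IRQ2 at PC=0 (depth now 1) [depth=1]
Event 2 (EXEC): [IRQ2] PC=0: INC 3 -> ACC=3 [depth=1]
Event 3 (EXEC): [IRQ2] PC=1: INC 1 -> ACC=4 [depth=1]
Event 4 (EXEC): [IRQ2] PC=2: IRET -> resume MAIN at PC=0 (depth now 0) [depth=0]
Event 5 (EXEC): [MAIN] PC=0: DEC 1 -> ACC=3 [depth=0]
Event 6 (EXEC): [MAIN] PC=1: DEC 4 -> ACC=-1 [depth=0]
Event 7 (EXEC): [MAIN] PC=2: INC 5 -> ACC=4 [depth=0]
Event 8 (EXEC): [MAIN] PC=3: DEC 3 -> ACC=1 [depth=0]
Event 9 (INT 1): INT 1 arrives: push (MAIN, PC=4), enter IRQ1 at PC=0 (depth now 1) [depth=1]
Event 10 (EXEC): [IRQ1] PC=0: INC 2 -> ACC=3 [depth=1]
Event 11 (EXEC): [IRQ1] PC=1: INC 2 -> ACC=5 [depth=1]
Event 12 (EXEC): [IRQ1] PC=2: IRET -> resume MAIN at PC=4 (depth now 0) [depth=0]
Event 13 (EXEC): [MAIN] PC=4: INC 1 -> ACC=6 [depth=0]
Event 14 (EXEC): [MAIN] PC=5: DEC 3 -> ACC=3 [depth=0]
Event 15 (EXEC): [MAIN] PC=6: HALT [depth=0]
Max depth observed: 1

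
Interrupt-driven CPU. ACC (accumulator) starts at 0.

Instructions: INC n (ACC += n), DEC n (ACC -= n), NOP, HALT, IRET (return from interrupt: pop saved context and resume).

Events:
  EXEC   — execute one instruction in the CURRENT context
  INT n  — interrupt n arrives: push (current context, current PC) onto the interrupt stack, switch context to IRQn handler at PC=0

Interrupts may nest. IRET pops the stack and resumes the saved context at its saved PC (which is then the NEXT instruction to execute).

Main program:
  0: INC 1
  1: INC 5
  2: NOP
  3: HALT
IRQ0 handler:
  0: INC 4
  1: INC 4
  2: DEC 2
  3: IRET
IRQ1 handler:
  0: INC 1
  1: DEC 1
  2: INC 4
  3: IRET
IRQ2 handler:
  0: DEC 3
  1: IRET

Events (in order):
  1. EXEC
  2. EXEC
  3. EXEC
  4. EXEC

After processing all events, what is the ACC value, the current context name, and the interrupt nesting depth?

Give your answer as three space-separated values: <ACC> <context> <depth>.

Answer: 6 MAIN 0

Derivation:
Event 1 (EXEC): [MAIN] PC=0: INC 1 -> ACC=1
Event 2 (EXEC): [MAIN] PC=1: INC 5 -> ACC=6
Event 3 (EXEC): [MAIN] PC=2: NOP
Event 4 (EXEC): [MAIN] PC=3: HALT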